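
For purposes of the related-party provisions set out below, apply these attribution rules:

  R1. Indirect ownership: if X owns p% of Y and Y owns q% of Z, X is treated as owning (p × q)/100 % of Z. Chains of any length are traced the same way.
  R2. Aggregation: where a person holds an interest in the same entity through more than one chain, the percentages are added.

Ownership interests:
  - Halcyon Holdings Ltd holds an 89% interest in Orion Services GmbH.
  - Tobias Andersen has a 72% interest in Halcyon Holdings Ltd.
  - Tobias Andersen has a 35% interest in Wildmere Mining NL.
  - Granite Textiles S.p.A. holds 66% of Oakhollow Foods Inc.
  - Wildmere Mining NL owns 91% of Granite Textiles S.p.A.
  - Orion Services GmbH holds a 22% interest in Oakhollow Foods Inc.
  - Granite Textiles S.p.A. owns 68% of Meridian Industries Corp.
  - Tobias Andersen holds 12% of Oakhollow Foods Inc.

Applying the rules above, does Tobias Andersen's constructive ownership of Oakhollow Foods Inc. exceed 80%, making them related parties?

Chain via Wildmere Mining NL → Granite Textiles S.p.A. (R1): 35% × 91% × 66% = 21.021% of Oakhollow Foods Inc.
Chain via Halcyon Holdings Ltd → Orion Services GmbH (R1): 72% × 89% × 22% = 14.0976% of Oakhollow Foods Inc.
Direct interest in Oakhollow Foods Inc: 12%.
Aggregating (R2): 21.021% + 14.0976% + 12% = 47.1186%.
47.1186% does not exceed the 80% threshold, so Tobias is not a related party to Oakhollow Foods Inc.

No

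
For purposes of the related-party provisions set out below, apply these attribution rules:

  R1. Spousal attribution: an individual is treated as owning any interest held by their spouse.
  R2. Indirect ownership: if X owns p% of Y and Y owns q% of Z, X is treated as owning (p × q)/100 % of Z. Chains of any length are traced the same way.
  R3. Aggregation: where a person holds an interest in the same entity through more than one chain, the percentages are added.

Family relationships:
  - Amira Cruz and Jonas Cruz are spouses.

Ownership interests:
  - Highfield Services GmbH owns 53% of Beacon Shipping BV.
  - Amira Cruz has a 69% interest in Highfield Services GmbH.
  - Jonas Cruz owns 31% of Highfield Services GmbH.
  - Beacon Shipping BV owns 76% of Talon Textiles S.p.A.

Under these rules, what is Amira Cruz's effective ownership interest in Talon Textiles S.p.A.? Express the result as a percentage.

40.28%

By spousal attribution (R1), Amira Cruz is treated as also owning Jonas Cruz's interest in Highfield Services GmbH, giving 69% + 31% = 100%.
Chain via Highfield Services GmbH → Beacon Shipping BV (R2): 100% × 53% × 76% = 40.28% of Talon Textiles S.p.A.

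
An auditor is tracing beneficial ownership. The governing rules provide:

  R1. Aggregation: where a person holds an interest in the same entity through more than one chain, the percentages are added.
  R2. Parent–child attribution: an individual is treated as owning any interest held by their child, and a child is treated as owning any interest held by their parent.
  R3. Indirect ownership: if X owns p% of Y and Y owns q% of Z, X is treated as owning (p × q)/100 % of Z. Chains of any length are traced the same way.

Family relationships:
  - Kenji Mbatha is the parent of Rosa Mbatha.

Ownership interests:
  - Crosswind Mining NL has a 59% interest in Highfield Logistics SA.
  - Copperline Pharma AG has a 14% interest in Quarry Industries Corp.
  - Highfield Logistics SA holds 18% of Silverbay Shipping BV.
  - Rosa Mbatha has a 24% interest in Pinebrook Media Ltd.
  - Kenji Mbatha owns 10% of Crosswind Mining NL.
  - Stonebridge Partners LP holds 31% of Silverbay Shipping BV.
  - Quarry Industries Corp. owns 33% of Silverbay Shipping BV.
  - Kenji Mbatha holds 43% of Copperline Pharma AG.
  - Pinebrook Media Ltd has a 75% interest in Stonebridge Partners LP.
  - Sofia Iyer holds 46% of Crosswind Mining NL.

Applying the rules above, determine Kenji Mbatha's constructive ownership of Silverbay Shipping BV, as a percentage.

By parent–child attribution (R2), Kenji Mbatha is treated as owning Rosa Mbatha's 24% interest in Pinebrook Media Ltd.
Chain via Copperline Pharma AG → Quarry Industries Corp. (R3): 43% × 14% × 33% = 1.9866% of Silverbay Shipping BV.
Chain via Crosswind Mining NL → Highfield Logistics SA (R3): 10% × 59% × 18% = 1.062% of Silverbay Shipping BV.
Chain via Pinebrook Media Ltd → Stonebridge Partners LP (R3): 24% × 75% × 31% = 5.58% of Silverbay Shipping BV.
Aggregating (R1): 1.9866% + 1.062% + 5.58% = 8.6286%.

8.6286%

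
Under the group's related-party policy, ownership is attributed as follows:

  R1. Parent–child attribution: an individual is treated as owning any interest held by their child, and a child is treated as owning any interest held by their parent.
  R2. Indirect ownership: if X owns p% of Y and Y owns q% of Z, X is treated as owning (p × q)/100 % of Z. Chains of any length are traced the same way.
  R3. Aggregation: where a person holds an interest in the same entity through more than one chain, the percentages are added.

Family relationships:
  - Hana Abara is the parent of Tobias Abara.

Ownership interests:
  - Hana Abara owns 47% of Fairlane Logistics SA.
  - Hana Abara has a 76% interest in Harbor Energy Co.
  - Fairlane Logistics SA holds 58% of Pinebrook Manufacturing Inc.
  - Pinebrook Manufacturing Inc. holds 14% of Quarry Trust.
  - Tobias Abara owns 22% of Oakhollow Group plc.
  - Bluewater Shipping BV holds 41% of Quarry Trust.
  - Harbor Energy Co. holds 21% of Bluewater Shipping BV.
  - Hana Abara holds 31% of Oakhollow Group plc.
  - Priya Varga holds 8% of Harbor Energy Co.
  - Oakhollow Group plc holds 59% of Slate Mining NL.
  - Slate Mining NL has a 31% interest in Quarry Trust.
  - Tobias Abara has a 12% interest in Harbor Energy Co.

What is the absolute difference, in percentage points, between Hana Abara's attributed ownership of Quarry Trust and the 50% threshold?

By parent–child attribution (R1), Hana Abara is treated as also owning Tobias Abara's interest in Oakhollow Group plc, giving 31% + 22% = 53%.
By parent–child attribution (R1), Hana Abara is treated as also owning Tobias Abara's interest in Harbor Energy Co, giving 76% + 12% = 88%.
Chain via Oakhollow Group plc → Slate Mining NL (R2): 53% × 59% × 31% = 9.6937% of Quarry Trust.
Chain via Harbor Energy Co. → Bluewater Shipping BV (R2): 88% × 21% × 41% = 7.5768% of Quarry Trust.
Chain via Fairlane Logistics SA → Pinebrook Manufacturing Inc. (R2): 47% × 58% × 14% = 3.8164% of Quarry Trust.
Aggregating (R3): 9.6937% + 7.5768% + 3.8164% = 21.0869%.
21.0869% falls short of the 50% threshold by 28.9131 percentage points.

28.9131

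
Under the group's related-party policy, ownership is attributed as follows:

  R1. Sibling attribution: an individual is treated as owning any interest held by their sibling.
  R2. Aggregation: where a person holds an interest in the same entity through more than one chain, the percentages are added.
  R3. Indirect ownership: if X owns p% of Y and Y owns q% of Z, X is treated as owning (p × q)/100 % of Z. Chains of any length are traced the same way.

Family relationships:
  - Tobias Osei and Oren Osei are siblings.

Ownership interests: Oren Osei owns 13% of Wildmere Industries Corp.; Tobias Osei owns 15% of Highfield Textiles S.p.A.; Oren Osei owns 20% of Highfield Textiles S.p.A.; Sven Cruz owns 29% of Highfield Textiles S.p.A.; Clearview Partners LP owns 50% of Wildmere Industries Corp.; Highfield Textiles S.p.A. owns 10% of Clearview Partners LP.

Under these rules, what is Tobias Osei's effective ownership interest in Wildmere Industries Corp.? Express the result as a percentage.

14.75%

By sibling attribution (R1), Tobias Osei is treated as also owning Oren Osei's interest in Highfield Textiles S.p.A, giving 15% + 20% = 35%.
By sibling attribution (R1), Tobias Osei is treated as owning Oren Osei's 13% interest in Wildmere Industries Corp.
Chain via Highfield Textiles S.p.A. → Clearview Partners LP (R3): 35% × 10% × 50% = 1.75% of Wildmere Industries Corp.
Direct interest in Wildmere Industries Corp: 13%.
Aggregating (R2): 1.75% + 13% = 14.75%.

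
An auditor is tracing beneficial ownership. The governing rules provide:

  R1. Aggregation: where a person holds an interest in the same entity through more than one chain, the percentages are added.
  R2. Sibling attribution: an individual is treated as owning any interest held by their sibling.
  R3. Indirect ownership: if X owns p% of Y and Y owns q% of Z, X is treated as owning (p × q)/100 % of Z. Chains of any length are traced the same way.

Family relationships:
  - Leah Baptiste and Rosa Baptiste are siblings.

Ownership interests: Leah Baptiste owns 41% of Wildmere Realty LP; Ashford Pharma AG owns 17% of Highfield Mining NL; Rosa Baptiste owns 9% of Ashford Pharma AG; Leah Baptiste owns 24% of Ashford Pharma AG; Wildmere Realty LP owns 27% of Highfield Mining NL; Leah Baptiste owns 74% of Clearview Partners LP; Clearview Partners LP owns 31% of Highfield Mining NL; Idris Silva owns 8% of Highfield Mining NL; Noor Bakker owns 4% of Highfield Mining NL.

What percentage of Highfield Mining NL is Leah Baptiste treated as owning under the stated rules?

39.62%

By sibling attribution (R2), Leah Baptiste is treated as also owning Rosa Baptiste's interest in Ashford Pharma AG, giving 24% + 9% = 33%.
Chain via Ashford Pharma AG (R3): 33% × 17% = 5.61% of Highfield Mining NL.
Chain via Clearview Partners LP (R3): 74% × 31% = 22.94% of Highfield Mining NL.
Chain via Wildmere Realty LP (R3): 41% × 27% = 11.07% of Highfield Mining NL.
Aggregating (R1): 5.61% + 22.94% + 11.07% = 39.62%.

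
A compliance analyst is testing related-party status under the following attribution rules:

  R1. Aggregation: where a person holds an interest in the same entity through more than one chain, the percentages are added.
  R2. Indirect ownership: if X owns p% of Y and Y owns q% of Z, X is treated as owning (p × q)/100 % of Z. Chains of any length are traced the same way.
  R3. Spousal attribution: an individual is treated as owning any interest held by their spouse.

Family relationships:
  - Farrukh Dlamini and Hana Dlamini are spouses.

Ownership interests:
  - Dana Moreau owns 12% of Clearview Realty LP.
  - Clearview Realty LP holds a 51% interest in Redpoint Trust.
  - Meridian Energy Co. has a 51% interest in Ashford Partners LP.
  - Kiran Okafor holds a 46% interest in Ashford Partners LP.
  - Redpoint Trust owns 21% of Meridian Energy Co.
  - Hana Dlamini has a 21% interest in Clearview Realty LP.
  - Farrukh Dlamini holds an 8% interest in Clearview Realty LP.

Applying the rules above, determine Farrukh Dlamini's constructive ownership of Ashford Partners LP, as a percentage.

By spousal attribution (R3), Farrukh Dlamini is treated as also owning Hana Dlamini's interest in Clearview Realty LP, giving 8% + 21% = 29%.
Chain via Clearview Realty LP → Redpoint Trust → Meridian Energy Co. (R2): 29% × 51% × 21% × 51% = 1.584009% of Ashford Partners LP.

1.584009%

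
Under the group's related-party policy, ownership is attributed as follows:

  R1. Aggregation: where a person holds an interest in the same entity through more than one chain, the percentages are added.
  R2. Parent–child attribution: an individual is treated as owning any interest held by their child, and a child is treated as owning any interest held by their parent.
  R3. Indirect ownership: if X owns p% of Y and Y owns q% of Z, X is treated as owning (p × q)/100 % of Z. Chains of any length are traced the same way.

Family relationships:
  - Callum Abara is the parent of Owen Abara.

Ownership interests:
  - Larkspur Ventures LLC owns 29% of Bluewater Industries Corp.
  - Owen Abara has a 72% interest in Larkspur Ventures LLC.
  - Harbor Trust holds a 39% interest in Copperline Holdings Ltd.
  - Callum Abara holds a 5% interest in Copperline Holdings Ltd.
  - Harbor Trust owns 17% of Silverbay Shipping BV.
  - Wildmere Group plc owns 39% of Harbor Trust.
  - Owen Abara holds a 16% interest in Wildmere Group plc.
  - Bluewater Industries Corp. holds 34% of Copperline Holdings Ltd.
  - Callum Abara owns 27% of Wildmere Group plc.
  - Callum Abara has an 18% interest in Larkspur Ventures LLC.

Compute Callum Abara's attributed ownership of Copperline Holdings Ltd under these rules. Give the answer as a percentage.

20.4143%

By parent–child attribution (R2), Callum Abara is treated as also owning Owen Abara's interest in Larkspur Ventures LLC, giving 18% + 72% = 90%.
By parent–child attribution (R2), Callum Abara is treated as also owning Owen Abara's interest in Wildmere Group plc, giving 27% + 16% = 43%.
Chain via Larkspur Ventures LLC → Bluewater Industries Corp. (R3): 90% × 29% × 34% = 8.874% of Copperline Holdings Ltd.
Chain via Wildmere Group plc → Harbor Trust (R3): 43% × 39% × 39% = 6.5403% of Copperline Holdings Ltd.
Direct interest in Copperline Holdings Ltd: 5%.
Aggregating (R1): 8.874% + 6.5403% + 5% = 20.4143%.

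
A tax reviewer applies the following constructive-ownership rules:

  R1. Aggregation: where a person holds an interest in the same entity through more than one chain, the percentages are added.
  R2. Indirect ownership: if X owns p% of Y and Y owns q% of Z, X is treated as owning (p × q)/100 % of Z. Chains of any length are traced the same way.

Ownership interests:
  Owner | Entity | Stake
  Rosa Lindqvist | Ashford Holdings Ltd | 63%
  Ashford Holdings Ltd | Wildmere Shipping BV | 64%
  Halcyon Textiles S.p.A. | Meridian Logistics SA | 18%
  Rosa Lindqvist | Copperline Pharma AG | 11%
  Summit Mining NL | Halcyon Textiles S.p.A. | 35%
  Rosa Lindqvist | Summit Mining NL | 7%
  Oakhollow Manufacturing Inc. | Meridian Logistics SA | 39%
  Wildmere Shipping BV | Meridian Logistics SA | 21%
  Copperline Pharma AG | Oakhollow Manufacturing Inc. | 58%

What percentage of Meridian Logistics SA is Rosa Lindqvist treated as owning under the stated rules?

11.3964%

Chain via Ashford Holdings Ltd → Wildmere Shipping BV (R2): 63% × 64% × 21% = 8.4672% of Meridian Logistics SA.
Chain via Copperline Pharma AG → Oakhollow Manufacturing Inc. (R2): 11% × 58% × 39% = 2.4882% of Meridian Logistics SA.
Chain via Summit Mining NL → Halcyon Textiles S.p.A. (R2): 7% × 35% × 18% = 0.441% of Meridian Logistics SA.
Aggregating (R1): 8.4672% + 2.4882% + 0.441% = 11.3964%.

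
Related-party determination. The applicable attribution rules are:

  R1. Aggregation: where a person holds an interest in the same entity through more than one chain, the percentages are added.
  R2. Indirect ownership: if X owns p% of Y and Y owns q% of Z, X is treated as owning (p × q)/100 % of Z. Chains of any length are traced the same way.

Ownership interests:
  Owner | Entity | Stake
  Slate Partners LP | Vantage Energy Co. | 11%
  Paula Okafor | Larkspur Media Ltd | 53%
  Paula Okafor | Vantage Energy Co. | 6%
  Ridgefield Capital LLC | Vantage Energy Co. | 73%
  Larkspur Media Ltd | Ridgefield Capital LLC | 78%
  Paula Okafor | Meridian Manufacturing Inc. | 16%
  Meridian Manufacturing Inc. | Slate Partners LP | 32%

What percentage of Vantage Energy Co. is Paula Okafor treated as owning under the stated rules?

Chain via Meridian Manufacturing Inc. → Slate Partners LP (R2): 16% × 32% × 11% = 0.5632% of Vantage Energy Co.
Chain via Larkspur Media Ltd → Ridgefield Capital LLC (R2): 53% × 78% × 73% = 30.1782% of Vantage Energy Co.
Direct interest in Vantage Energy Co: 6%.
Aggregating (R1): 0.5632% + 30.1782% + 6% = 36.7414%.

36.7414%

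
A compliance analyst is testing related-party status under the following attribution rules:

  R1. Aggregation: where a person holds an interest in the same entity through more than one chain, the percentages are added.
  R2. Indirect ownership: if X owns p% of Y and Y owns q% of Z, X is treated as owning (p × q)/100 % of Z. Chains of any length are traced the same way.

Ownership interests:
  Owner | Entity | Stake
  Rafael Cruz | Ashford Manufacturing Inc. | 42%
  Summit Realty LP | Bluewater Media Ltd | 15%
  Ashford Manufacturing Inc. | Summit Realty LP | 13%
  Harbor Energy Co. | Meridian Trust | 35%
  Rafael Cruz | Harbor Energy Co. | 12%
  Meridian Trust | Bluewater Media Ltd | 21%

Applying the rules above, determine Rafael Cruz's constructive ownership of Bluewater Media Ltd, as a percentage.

Chain via Ashford Manufacturing Inc. → Summit Realty LP (R2): 42% × 13% × 15% = 0.819% of Bluewater Media Ltd.
Chain via Harbor Energy Co. → Meridian Trust (R2): 12% × 35% × 21% = 0.882% of Bluewater Media Ltd.
Aggregating (R1): 0.819% + 0.882% = 1.701%.

1.701%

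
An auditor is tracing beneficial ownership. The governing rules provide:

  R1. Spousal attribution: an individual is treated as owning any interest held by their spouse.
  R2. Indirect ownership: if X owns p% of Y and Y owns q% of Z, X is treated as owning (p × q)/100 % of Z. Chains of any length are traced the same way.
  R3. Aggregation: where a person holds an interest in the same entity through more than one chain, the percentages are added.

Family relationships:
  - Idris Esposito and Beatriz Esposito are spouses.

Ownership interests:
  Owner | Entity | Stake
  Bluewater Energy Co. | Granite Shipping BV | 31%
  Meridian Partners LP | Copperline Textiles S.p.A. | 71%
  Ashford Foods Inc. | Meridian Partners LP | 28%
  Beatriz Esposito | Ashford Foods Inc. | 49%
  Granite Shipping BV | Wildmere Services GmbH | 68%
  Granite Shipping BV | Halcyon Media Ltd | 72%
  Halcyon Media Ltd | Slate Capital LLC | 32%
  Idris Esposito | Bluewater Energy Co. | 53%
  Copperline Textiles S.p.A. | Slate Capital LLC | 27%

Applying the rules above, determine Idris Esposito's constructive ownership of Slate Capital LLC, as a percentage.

By spousal attribution (R1), Idris Esposito is treated as owning Beatriz Esposito's 49% interest in Ashford Foods Inc.
Chain via Bluewater Energy Co. → Granite Shipping BV → Halcyon Media Ltd (R2): 53% × 31% × 72% × 32% = 3.785472% of Slate Capital LLC.
Chain via Ashford Foods Inc. → Meridian Partners LP → Copperline Textiles S.p.A. (R2): 49% × 28% × 71% × 27% = 2.630124% of Slate Capital LLC.
Aggregating (R3): 3.785472% + 2.630124% = 6.415596%.

6.415596%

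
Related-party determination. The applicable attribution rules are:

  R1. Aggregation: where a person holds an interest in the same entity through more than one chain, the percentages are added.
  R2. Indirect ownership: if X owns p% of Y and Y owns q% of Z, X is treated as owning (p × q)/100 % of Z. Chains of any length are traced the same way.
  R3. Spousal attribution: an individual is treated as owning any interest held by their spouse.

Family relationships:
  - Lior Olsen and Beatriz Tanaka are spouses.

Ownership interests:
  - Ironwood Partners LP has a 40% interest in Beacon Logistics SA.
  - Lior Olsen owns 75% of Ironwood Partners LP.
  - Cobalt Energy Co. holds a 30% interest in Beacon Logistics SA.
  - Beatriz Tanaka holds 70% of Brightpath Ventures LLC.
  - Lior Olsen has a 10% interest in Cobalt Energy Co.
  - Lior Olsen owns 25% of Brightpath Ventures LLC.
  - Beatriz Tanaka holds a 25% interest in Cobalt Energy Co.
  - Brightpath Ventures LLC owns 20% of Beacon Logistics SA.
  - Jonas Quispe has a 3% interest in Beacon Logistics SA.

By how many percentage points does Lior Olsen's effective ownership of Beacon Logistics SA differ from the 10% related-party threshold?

49.5

By spousal attribution (R3), Lior Olsen is treated as also owning Beatriz Tanaka's interest in Cobalt Energy Co, giving 10% + 25% = 35%.
By spousal attribution (R3), Lior Olsen is treated as also owning Beatriz Tanaka's interest in Brightpath Ventures LLC, giving 25% + 70% = 95%.
Chain via Cobalt Energy Co. (R2): 35% × 30% = 10.5% of Beacon Logistics SA.
Chain via Brightpath Ventures LLC (R2): 95% × 20% = 19% of Beacon Logistics SA.
Chain via Ironwood Partners LP (R2): 75% × 40% = 30% of Beacon Logistics SA.
Aggregating (R1): 10.5% + 19% + 30% = 59.5%.
59.5% exceeds the 10% threshold by 49.5 percentage points.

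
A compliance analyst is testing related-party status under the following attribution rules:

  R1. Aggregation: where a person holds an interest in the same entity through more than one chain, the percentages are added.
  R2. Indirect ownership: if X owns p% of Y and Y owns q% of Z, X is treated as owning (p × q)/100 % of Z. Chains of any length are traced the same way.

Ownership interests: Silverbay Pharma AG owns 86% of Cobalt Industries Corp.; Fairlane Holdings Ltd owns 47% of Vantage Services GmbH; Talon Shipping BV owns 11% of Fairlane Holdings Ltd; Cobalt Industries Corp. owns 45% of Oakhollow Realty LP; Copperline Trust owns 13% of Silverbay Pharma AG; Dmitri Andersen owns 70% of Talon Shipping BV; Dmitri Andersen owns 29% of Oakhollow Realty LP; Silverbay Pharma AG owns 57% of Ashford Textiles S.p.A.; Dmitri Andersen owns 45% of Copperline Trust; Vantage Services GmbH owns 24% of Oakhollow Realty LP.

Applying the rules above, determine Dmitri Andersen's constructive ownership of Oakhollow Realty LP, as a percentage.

32.13251%

Chain via Talon Shipping BV → Fairlane Holdings Ltd → Vantage Services GmbH (R2): 70% × 11% × 47% × 24% = 0.86856% of Oakhollow Realty LP.
Chain via Copperline Trust → Silverbay Pharma AG → Cobalt Industries Corp. (R2): 45% × 13% × 86% × 45% = 2.26395% of Oakhollow Realty LP.
Direct interest in Oakhollow Realty LP: 29%.
Aggregating (R1): 0.86856% + 2.26395% + 29% = 32.13251%.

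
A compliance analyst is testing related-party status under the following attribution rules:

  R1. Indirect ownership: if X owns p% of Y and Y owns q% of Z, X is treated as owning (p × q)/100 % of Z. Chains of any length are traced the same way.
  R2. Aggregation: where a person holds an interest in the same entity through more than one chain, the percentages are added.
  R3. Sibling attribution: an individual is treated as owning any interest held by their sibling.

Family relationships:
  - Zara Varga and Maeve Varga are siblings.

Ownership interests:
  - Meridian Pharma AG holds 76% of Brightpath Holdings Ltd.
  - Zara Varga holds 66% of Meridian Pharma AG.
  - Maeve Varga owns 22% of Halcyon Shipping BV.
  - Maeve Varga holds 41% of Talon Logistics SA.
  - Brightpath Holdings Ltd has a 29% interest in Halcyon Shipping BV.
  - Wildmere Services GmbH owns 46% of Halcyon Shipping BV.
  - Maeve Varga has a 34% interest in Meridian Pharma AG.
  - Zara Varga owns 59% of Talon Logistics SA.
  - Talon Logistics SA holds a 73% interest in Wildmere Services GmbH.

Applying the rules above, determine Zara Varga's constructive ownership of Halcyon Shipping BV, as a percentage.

77.62%

By sibling attribution (R3), Zara Varga is treated as also owning Maeve Varga's interest in Talon Logistics SA, giving 59% + 41% = 100%.
By sibling attribution (R3), Zara Varga is treated as also owning Maeve Varga's interest in Meridian Pharma AG, giving 66% + 34% = 100%.
By sibling attribution (R3), Zara Varga is treated as owning Maeve Varga's 22% interest in Halcyon Shipping BV.
Chain via Talon Logistics SA → Wildmere Services GmbH (R1): 100% × 73% × 46% = 33.58% of Halcyon Shipping BV.
Chain via Meridian Pharma AG → Brightpath Holdings Ltd (R1): 100% × 76% × 29% = 22.04% of Halcyon Shipping BV.
Direct interest in Halcyon Shipping BV: 22%.
Aggregating (R2): 33.58% + 22.04% + 22% = 77.62%.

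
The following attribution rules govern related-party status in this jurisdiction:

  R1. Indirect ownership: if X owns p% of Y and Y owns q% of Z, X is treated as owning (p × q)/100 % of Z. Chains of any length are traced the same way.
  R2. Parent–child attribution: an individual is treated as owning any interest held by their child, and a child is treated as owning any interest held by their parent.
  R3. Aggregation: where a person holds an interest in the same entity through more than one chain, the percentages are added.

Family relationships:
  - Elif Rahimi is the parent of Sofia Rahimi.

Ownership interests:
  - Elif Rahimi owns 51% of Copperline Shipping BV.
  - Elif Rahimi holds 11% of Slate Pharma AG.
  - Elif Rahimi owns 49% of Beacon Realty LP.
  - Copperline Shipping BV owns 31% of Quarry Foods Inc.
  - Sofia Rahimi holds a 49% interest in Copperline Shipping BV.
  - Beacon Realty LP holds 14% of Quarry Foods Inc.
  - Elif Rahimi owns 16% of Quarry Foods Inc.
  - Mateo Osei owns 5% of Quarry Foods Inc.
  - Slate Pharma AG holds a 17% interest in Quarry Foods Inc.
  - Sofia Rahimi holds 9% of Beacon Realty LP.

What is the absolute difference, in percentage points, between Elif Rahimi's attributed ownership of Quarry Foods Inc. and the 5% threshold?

51.99

By parent–child attribution (R2), Elif Rahimi is treated as also owning Sofia Rahimi's interest in Beacon Realty LP, giving 49% + 9% = 58%.
By parent–child attribution (R2), Elif Rahimi is treated as also owning Sofia Rahimi's interest in Copperline Shipping BV, giving 51% + 49% = 100%.
Chain via Slate Pharma AG (R1): 11% × 17% = 1.87% of Quarry Foods Inc.
Chain via Beacon Realty LP (R1): 58% × 14% = 8.12% of Quarry Foods Inc.
Chain via Copperline Shipping BV (R1): 100% × 31% = 31% of Quarry Foods Inc.
Direct interest in Quarry Foods Inc: 16%.
Aggregating (R3): 1.87% + 8.12% + 31% + 16% = 56.99%.
56.99% exceeds the 5% threshold by 51.99 percentage points.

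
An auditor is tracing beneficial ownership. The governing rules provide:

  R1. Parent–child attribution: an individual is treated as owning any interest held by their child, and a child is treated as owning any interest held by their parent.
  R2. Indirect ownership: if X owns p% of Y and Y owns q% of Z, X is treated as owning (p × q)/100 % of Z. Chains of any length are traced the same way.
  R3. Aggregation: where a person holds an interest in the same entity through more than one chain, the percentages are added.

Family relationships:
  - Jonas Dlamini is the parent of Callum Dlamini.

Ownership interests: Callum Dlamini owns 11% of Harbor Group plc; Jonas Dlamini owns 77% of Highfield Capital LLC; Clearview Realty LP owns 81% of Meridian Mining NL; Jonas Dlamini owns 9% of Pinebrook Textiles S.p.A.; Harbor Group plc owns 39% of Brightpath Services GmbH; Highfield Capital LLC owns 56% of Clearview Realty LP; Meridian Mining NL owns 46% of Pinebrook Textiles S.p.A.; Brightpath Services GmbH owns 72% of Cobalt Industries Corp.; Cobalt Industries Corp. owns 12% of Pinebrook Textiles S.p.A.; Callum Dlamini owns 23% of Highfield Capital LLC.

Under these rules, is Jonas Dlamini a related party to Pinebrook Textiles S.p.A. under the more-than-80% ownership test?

No

By parent–child attribution (R1), Jonas Dlamini is treated as also owning Callum Dlamini's interest in Highfield Capital LLC, giving 77% + 23% = 100%.
By parent–child attribution (R1), Jonas Dlamini is treated as owning Callum Dlamini's 11% interest in Harbor Group plc.
Chain via Highfield Capital LLC → Clearview Realty LP → Meridian Mining NL (R2): 100% × 56% × 81% × 46% = 20.8656% of Pinebrook Textiles S.p.A.
Direct interest in Pinebrook Textiles S.p.A: 9%.
Chain via Harbor Group plc → Brightpath Services GmbH → Cobalt Industries Corp. (R2): 11% × 39% × 72% × 12% = 0.370656% of Pinebrook Textiles S.p.A.
Aggregating (R3): 20.8656% + 9% + 0.370656% = 30.236256%.
30.236256% does not exceed the 80% threshold, so Jonas is not a related party to Pinebrook Textiles S.p.A.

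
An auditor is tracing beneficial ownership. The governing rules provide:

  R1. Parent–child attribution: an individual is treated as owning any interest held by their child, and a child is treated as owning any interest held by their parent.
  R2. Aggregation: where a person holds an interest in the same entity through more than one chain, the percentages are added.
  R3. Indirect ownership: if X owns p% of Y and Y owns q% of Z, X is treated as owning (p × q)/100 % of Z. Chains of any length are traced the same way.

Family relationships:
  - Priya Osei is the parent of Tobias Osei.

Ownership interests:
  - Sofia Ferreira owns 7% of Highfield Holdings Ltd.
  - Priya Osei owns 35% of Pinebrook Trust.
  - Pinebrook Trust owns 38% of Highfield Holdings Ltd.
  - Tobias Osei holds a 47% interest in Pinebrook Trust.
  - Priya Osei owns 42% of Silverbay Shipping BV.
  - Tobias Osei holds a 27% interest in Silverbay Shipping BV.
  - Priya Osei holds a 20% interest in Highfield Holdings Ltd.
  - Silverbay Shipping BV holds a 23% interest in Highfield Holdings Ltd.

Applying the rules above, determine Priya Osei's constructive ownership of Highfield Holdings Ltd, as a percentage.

By parent–child attribution (R1), Priya Osei is treated as also owning Tobias Osei's interest in Pinebrook Trust, giving 35% + 47% = 82%.
By parent–child attribution (R1), Priya Osei is treated as also owning Tobias Osei's interest in Silverbay Shipping BV, giving 42% + 27% = 69%.
Chain via Pinebrook Trust (R3): 82% × 38% = 31.16% of Highfield Holdings Ltd.
Chain via Silverbay Shipping BV (R3): 69% × 23% = 15.87% of Highfield Holdings Ltd.
Direct interest in Highfield Holdings Ltd: 20%.
Aggregating (R2): 31.16% + 15.87% + 20% = 67.03%.

67.03%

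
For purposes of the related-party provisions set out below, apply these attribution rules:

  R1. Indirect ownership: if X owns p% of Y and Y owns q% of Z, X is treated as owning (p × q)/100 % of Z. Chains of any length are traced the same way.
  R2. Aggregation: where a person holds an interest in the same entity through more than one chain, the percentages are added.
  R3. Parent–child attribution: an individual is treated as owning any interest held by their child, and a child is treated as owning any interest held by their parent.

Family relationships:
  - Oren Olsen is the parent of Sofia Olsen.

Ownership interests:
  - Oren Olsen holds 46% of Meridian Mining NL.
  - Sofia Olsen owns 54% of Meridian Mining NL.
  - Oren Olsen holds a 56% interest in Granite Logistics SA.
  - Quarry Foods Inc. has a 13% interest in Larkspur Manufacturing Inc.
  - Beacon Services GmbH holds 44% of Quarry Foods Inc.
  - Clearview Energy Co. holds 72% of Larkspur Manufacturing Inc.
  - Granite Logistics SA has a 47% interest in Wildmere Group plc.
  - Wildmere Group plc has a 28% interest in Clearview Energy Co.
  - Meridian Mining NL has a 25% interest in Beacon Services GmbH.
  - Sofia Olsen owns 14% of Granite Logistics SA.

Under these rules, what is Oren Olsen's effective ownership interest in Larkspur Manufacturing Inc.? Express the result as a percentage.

8.06264%

By parent–child attribution (R3), Oren Olsen is treated as also owning Sofia Olsen's interest in Granite Logistics SA, giving 56% + 14% = 70%.
By parent–child attribution (R3), Oren Olsen is treated as also owning Sofia Olsen's interest in Meridian Mining NL, giving 46% + 54% = 100%.
Chain via Granite Logistics SA → Wildmere Group plc → Clearview Energy Co. (R1): 70% × 47% × 28% × 72% = 6.63264% of Larkspur Manufacturing Inc.
Chain via Meridian Mining NL → Beacon Services GmbH → Quarry Foods Inc. (R1): 100% × 25% × 44% × 13% = 1.43% of Larkspur Manufacturing Inc.
Aggregating (R2): 6.63264% + 1.43% = 8.06264%.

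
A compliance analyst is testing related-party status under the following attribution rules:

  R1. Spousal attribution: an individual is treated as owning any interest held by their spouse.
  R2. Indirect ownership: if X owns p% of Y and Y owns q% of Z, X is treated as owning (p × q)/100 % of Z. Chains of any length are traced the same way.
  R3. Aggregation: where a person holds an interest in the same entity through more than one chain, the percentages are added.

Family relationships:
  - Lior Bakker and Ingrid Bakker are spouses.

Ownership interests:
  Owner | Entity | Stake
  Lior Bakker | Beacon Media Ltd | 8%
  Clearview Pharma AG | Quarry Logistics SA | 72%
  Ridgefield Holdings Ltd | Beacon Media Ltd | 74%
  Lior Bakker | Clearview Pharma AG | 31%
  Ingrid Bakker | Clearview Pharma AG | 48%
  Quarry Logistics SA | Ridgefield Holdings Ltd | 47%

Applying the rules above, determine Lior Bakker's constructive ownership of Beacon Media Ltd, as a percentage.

By spousal attribution (R1), Lior Bakker is treated as also owning Ingrid Bakker's interest in Clearview Pharma AG, giving 31% + 48% = 79%.
Chain via Clearview Pharma AG → Quarry Logistics SA → Ridgefield Holdings Ltd (R2): 79% × 72% × 47% × 74% = 19.782864% of Beacon Media Ltd.
Direct interest in Beacon Media Ltd: 8%.
Aggregating (R3): 19.782864% + 8% = 27.782864%.

27.782864%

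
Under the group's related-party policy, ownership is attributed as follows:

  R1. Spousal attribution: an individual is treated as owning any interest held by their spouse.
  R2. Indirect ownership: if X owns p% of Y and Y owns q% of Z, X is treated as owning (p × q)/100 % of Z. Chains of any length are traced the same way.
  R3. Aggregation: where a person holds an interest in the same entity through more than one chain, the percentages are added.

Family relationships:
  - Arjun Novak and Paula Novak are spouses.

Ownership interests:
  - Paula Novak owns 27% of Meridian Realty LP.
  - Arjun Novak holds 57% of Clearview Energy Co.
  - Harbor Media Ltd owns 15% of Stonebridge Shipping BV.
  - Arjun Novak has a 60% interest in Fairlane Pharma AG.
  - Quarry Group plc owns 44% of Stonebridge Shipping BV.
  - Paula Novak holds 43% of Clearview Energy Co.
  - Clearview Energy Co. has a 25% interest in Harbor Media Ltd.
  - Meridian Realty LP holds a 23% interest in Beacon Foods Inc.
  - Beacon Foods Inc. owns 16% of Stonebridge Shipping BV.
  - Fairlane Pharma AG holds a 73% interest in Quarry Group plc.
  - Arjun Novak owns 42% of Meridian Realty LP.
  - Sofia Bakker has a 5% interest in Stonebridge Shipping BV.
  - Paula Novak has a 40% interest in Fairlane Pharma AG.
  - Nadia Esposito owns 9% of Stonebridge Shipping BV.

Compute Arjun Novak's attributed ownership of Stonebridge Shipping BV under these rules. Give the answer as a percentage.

By spousal attribution (R1), Arjun Novak is treated as also owning Paula Novak's interest in Clearview Energy Co, giving 57% + 43% = 100%.
By spousal attribution (R1), Arjun Novak is treated as also owning Paula Novak's interest in Fairlane Pharma AG, giving 60% + 40% = 100%.
By spousal attribution (R1), Arjun Novak is treated as also owning Paula Novak's interest in Meridian Realty LP, giving 42% + 27% = 69%.
Chain via Clearview Energy Co. → Harbor Media Ltd (R2): 100% × 25% × 15% = 3.75% of Stonebridge Shipping BV.
Chain via Fairlane Pharma AG → Quarry Group plc (R2): 100% × 73% × 44% = 32.12% of Stonebridge Shipping BV.
Chain via Meridian Realty LP → Beacon Foods Inc. (R2): 69% × 23% × 16% = 2.5392% of Stonebridge Shipping BV.
Aggregating (R3): 3.75% + 32.12% + 2.5392% = 38.4092%.

38.4092%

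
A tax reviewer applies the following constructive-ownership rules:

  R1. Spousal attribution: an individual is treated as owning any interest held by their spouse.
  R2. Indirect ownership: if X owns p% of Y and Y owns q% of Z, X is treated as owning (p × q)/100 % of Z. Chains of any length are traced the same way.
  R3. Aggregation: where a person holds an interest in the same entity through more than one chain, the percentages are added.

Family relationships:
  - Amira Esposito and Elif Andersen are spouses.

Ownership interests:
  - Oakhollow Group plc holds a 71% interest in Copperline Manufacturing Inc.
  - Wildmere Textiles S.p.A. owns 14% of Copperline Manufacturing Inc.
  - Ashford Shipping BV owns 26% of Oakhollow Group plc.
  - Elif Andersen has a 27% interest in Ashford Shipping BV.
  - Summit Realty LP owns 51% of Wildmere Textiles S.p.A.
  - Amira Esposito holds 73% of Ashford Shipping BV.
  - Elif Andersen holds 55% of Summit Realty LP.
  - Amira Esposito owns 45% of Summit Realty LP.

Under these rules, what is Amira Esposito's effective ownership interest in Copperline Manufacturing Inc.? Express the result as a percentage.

25.6%

By spousal attribution (R1), Amira Esposito is treated as also owning Elif Andersen's interest in Summit Realty LP, giving 45% + 55% = 100%.
By spousal attribution (R1), Amira Esposito is treated as also owning Elif Andersen's interest in Ashford Shipping BV, giving 73% + 27% = 100%.
Chain via Summit Realty LP → Wildmere Textiles S.p.A. (R2): 100% × 51% × 14% = 7.14% of Copperline Manufacturing Inc.
Chain via Ashford Shipping BV → Oakhollow Group plc (R2): 100% × 26% × 71% = 18.46% of Copperline Manufacturing Inc.
Aggregating (R3): 7.14% + 18.46% = 25.6%.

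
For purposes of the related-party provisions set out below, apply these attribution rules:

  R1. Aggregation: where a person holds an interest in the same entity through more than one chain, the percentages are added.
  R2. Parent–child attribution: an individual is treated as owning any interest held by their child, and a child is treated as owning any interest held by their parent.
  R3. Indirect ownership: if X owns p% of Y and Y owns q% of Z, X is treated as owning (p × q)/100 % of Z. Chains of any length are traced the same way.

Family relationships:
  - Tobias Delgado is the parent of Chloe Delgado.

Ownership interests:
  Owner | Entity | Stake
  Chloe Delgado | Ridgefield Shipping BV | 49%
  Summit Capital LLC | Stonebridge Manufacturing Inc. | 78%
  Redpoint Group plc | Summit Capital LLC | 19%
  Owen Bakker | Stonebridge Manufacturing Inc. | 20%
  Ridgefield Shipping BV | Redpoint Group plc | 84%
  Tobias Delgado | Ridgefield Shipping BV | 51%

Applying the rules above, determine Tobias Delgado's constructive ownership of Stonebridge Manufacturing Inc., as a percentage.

By parent–child attribution (R2), Tobias Delgado is treated as also owning Chloe Delgado's interest in Ridgefield Shipping BV, giving 51% + 49% = 100%.
Chain via Ridgefield Shipping BV → Redpoint Group plc → Summit Capital LLC (R3): 100% × 84% × 19% × 78% = 12.4488% of Stonebridge Manufacturing Inc.

12.4488%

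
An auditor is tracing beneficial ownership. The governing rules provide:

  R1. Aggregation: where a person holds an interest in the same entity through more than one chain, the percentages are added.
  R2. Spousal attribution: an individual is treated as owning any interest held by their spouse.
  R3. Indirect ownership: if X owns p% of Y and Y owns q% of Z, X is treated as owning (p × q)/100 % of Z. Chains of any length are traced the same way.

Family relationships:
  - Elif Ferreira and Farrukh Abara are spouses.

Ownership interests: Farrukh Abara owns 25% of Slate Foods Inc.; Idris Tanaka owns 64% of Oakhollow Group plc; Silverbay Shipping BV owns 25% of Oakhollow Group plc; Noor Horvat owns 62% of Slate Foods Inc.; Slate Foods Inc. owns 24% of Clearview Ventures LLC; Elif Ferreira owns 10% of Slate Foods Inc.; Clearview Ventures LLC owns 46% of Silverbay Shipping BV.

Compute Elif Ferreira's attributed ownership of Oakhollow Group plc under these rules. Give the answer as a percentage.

By spousal attribution (R2), Elif Ferreira is treated as also owning Farrukh Abara's interest in Slate Foods Inc, giving 10% + 25% = 35%.
Chain via Slate Foods Inc. → Clearview Ventures LLC → Silverbay Shipping BV (R3): 35% × 24% × 46% × 25% = 0.966% of Oakhollow Group plc.

0.966%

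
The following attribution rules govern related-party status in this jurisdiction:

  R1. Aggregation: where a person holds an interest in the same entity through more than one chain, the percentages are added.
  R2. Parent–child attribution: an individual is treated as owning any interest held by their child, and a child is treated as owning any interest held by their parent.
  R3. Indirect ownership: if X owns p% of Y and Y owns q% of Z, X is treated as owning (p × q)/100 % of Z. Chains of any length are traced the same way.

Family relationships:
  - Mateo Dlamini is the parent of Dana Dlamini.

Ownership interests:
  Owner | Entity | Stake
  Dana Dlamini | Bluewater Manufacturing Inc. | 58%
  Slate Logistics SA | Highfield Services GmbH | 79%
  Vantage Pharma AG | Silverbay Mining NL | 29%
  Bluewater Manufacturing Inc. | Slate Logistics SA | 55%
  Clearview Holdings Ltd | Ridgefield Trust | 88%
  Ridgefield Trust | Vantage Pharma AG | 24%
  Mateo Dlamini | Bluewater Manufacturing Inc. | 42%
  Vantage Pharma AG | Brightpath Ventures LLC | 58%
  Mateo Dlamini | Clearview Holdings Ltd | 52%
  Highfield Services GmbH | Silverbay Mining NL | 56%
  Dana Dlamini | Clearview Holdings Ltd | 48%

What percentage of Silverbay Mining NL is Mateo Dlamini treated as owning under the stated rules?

By parent–child attribution (R2), Mateo Dlamini is treated as also owning Dana Dlamini's interest in Clearview Holdings Ltd, giving 52% + 48% = 100%.
By parent–child attribution (R2), Mateo Dlamini is treated as also owning Dana Dlamini's interest in Bluewater Manufacturing Inc, giving 42% + 58% = 100%.
Chain via Clearview Holdings Ltd → Ridgefield Trust → Vantage Pharma AG (R3): 100% × 88% × 24% × 29% = 6.1248% of Silverbay Mining NL.
Chain via Bluewater Manufacturing Inc. → Slate Logistics SA → Highfield Services GmbH (R3): 100% × 55% × 79% × 56% = 24.332% of Silverbay Mining NL.
Aggregating (R1): 6.1248% + 24.332% = 30.4568%.

30.4568%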